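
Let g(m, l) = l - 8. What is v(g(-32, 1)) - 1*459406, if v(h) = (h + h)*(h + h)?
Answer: -459210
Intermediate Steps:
g(m, l) = -8 + l
v(h) = 4*h² (v(h) = (2*h)*(2*h) = 4*h²)
v(g(-32, 1)) - 1*459406 = 4*(-8 + 1)² - 1*459406 = 4*(-7)² - 459406 = 4*49 - 459406 = 196 - 459406 = -459210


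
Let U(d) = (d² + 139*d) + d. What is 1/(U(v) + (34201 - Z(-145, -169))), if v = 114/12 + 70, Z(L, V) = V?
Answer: 4/207281 ≈ 1.9297e-5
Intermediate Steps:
v = 159/2 (v = 114*(1/12) + 70 = 19/2 + 70 = 159/2 ≈ 79.500)
U(d) = d² + 140*d
1/(U(v) + (34201 - Z(-145, -169))) = 1/(159*(140 + 159/2)/2 + (34201 - 1*(-169))) = 1/((159/2)*(439/2) + (34201 + 169)) = 1/(69801/4 + 34370) = 1/(207281/4) = 4/207281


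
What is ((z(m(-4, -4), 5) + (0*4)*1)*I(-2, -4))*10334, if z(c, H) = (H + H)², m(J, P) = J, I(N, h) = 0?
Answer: 0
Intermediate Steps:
z(c, H) = 4*H² (z(c, H) = (2*H)² = 4*H²)
((z(m(-4, -4), 5) + (0*4)*1)*I(-2, -4))*10334 = ((4*5² + (0*4)*1)*0)*10334 = ((4*25 + 0*1)*0)*10334 = ((100 + 0)*0)*10334 = (100*0)*10334 = 0*10334 = 0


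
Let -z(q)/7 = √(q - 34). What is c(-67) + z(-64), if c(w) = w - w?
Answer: -49*I*√2 ≈ -69.297*I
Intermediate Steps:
z(q) = -7*√(-34 + q) (z(q) = -7*√(q - 34) = -7*√(-34 + q))
c(w) = 0
c(-67) + z(-64) = 0 - 7*√(-34 - 64) = 0 - 49*I*√2 = -49*I*√2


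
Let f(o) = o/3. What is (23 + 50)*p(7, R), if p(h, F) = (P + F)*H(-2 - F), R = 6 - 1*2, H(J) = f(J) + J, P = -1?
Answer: -1752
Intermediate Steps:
f(o) = o/3 (f(o) = o*(⅓) = o/3)
H(J) = 4*J/3 (H(J) = J/3 + J = 4*J/3)
R = 4 (R = 6 - 2 = 4)
p(h, F) = (-1 + F)*(-8/3 - 4*F/3) (p(h, F) = (-1 + F)*(4*(-2 - F)/3) = (-1 + F)*(-8/3 - 4*F/3))
(23 + 50)*p(7, R) = (23 + 50)*(-4*(-1 + 4)*(2 + 4)/3) = 73*(-4/3*3*6) = 73*(-24) = -1752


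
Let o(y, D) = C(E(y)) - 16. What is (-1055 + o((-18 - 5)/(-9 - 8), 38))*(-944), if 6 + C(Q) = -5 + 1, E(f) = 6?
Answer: 1020464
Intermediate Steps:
C(Q) = -10 (C(Q) = -6 + (-5 + 1) = -6 - 4 = -10)
o(y, D) = -26 (o(y, D) = -10 - 16 = -26)
(-1055 + o((-18 - 5)/(-9 - 8), 38))*(-944) = (-1055 - 26)*(-944) = -1081*(-944) = 1020464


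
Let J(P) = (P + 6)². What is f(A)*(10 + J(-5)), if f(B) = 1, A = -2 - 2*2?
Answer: 11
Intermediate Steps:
A = -6 (A = -2 - 4 = -6)
J(P) = (6 + P)²
f(A)*(10 + J(-5)) = 1*(10 + (6 - 5)²) = 1*(10 + 1²) = 1*(10 + 1) = 1*11 = 11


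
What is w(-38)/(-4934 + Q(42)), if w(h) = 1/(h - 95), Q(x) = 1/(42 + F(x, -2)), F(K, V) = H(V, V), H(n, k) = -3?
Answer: 39/25592525 ≈ 1.5239e-6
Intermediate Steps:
F(K, V) = -3
Q(x) = 1/39 (Q(x) = 1/(42 - 3) = 1/39)
w(h) = 1/(-95 + h)
w(-38)/(-4934 + Q(42)) = 1/((-95 - 38)*(-4934 + 1/39)) = 1/((-133)*(-192425/39)) = -1/133*(-39/192425) = 39/25592525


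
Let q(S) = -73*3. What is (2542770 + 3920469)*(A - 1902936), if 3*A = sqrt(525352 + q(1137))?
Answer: -12299130169704 + 15080891*sqrt(10717) ≈ -1.2298e+13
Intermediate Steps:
q(S) = -219
A = 7*sqrt(10717)/3 (A = sqrt(525352 - 219)/3 = sqrt(525133)/3 = (7*sqrt(10717))/3 = 7*sqrt(10717)/3 ≈ 241.55)
(2542770 + 3920469)*(A - 1902936) = (2542770 + 3920469)*(7*sqrt(10717)/3 - 1902936) = 6463239*(-1902936 + 7*sqrt(10717)/3) = -12299130169704 + 15080891*sqrt(10717)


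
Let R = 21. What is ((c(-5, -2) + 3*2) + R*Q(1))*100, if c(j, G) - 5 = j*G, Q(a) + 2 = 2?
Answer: 2100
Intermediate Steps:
Q(a) = 0 (Q(a) = -2 + 2 = 0)
c(j, G) = 5 + G*j (c(j, G) = 5 + j*G = 5 + G*j)
((c(-5, -2) + 3*2) + R*Q(1))*100 = (((5 - 2*(-5)) + 3*2) + 21*0)*100 = (((5 + 10) + 6) + 0)*100 = ((15 + 6) + 0)*100 = (21 + 0)*100 = 21*100 = 2100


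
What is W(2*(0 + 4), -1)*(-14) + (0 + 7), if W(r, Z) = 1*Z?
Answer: 21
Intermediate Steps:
W(r, Z) = Z
W(2*(0 + 4), -1)*(-14) + (0 + 7) = -1*(-14) + (0 + 7) = 14 + 7 = 21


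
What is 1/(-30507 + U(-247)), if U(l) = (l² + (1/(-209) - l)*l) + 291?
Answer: -11/332363 ≈ -3.3096e-5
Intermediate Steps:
U(l) = 291 + l² + l*(-1/209 - l) (U(l) = (l² + (-1/209 - l)*l) + 291 = (l² + l*(-1/209 - l)) + 291 = 291 + l² + l*(-1/209 - l))
1/(-30507 + U(-247)) = 1/(-30507 + (291 - 1/209*(-247))) = 1/(-30507 + (291 + 13/11)) = 1/(-30507 + 3214/11) = 1/(-332363/11) = -11/332363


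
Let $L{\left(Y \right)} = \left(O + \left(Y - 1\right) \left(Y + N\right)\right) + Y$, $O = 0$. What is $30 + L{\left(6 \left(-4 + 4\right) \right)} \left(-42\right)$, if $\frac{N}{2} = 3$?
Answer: $282$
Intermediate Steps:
$N = 6$ ($N = 2 \cdot 3 = 6$)
$L{\left(Y \right)} = Y + \left(-1 + Y\right) \left(6 + Y\right)$ ($L{\left(Y \right)} = \left(0 + \left(Y - 1\right) \left(Y + 6\right)\right) + Y = \left(0 + \left(-1 + Y\right) \left(6 + Y\right)\right) + Y = \left(-1 + Y\right) \left(6 + Y\right) + Y = Y + \left(-1 + Y\right) \left(6 + Y\right)$)
$30 + L{\left(6 \left(-4 + 4\right) \right)} \left(-42\right) = 30 + \left(-6 + \left(6 \left(-4 + 4\right)\right)^{2} + 6 \cdot 6 \left(-4 + 4\right)\right) \left(-42\right) = 30 + \left(-6 + \left(6 \cdot 0\right)^{2} + 6 \cdot 6 \cdot 0\right) \left(-42\right) = 30 + \left(-6 + 0^{2} + 6 \cdot 0\right) \left(-42\right) = 30 + \left(-6 + 0 + 0\right) \left(-42\right) = 30 - -252 = 30 + 252 = 282$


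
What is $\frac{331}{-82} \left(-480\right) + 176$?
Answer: $\frac{86656}{41} \approx 2113.6$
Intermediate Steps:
$\frac{331}{-82} \left(-480\right) + 176 = 331 \left(- \frac{1}{82}\right) \left(-480\right) + 176 = \left(- \frac{331}{82}\right) \left(-480\right) + 176 = \frac{79440}{41} + 176 = \frac{86656}{41}$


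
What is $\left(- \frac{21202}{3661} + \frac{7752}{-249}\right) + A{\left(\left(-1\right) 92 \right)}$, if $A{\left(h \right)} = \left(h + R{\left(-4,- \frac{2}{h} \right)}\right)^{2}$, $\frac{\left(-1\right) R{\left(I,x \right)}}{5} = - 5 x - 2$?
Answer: $\frac{4242498179127}{642974108} \approx 6598.2$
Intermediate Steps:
$R{\left(I,x \right)} = 10 + 25 x$ ($R{\left(I,x \right)} = - 5 \left(- 5 x - 2\right) = - 5 \left(-2 - 5 x\right) = 10 + 25 x$)
$A{\left(h \right)} = \left(10 + h - \frac{50}{h}\right)^{2}$ ($A{\left(h \right)} = \left(h + \left(10 + 25 \left(- \frac{2}{h}\right)\right)\right)^{2} = \left(h + \left(10 - \frac{50}{h}\right)\right)^{2} = \left(10 + h - \frac{50}{h}\right)^{2}$)
$\left(- \frac{21202}{3661} + \frac{7752}{-249}\right) + A{\left(\left(-1\right) 92 \right)} = \left(- \frac{21202}{3661} + \frac{7752}{-249}\right) + \frac{\left(-50 + \left(\left(-1\right) 92\right)^{2} + 10 \left(\left(-1\right) 92\right)\right)^{2}}{8464} = \left(\left(-21202\right) \frac{1}{3661} + 7752 \left(- \frac{1}{249}\right)\right) + \frac{\left(-50 + \left(-92\right)^{2} + 10 \left(-92\right)\right)^{2}}{8464} = \left(- \frac{21202}{3661} - \frac{2584}{83}\right) + \frac{\left(-50 + 8464 - 920\right)^{2}}{8464} = - \frac{11219790}{303863} + \frac{7494^{2}}{8464} = - \frac{11219790}{303863} + \frac{1}{8464} \cdot 56160036 = - \frac{11219790}{303863} + \frac{14040009}{2116} = \frac{4242498179127}{642974108}$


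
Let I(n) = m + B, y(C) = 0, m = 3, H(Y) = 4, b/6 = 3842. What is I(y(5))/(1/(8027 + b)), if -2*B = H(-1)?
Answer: 31079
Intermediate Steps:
b = 23052 (b = 6*3842 = 23052)
B = -2 (B = -½*4 = -2)
I(n) = 1 (I(n) = 3 - 2 = 1)
I(y(5))/(1/(8027 + b)) = 1/1/(8027 + 23052) = 1/1/31079 = 1/(1/31079) = 1*31079 = 31079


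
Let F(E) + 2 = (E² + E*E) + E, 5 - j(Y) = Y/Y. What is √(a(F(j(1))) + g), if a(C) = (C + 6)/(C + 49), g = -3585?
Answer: I*√24693745/83 ≈ 59.871*I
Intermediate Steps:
j(Y) = 4 (j(Y) = 5 - Y/Y = 5 - 1*1 = 5 - 1 = 4)
F(E) = -2 + E + 2*E² (F(E) = -2 + ((E² + E*E) + E) = -2 + ((E² + E²) + E) = -2 + (2*E² + E) = -2 + (E + 2*E²) = -2 + E + 2*E²)
a(C) = (6 + C)/(49 + C)
√(a(F(j(1))) + g) = √((6 + (-2 + 4 + 2*4²))/(49 + (-2 + 4 + 2*4²)) - 3585) = √((6 + (-2 + 4 + 2*16))/(49 + (-2 + 4 + 2*16)) - 3585) = √((6 + (-2 + 4 + 32))/(49 + (-2 + 4 + 32)) - 3585) = √((6 + 34)/(49 + 34) - 3585) = √(40/83 - 3585) = √(-297515/83) = I*√24693745/83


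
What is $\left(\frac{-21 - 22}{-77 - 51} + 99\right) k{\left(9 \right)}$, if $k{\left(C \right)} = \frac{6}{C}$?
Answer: $\frac{12715}{192} \approx 66.224$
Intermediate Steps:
$\left(\frac{-21 - 22}{-77 - 51} + 99\right) k{\left(9 \right)} = \left(\frac{-21 - 22}{-77 - 51} + 99\right) \frac{6}{9} = \left(- \frac{43}{-128} + 99\right) 6 \cdot \frac{1}{9} = \left(\left(-43\right) \left(- \frac{1}{128}\right) + 99\right) \frac{2}{3} = \left(\frac{43}{128} + 99\right) \frac{2}{3} = \frac{12715}{128} \cdot \frac{2}{3} = \frac{12715}{192}$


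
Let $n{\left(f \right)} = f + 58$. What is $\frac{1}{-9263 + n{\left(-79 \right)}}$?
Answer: $- \frac{1}{9284} \approx -0.00010771$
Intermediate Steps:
$n{\left(f \right)} = 58 + f$
$\frac{1}{-9263 + n{\left(-79 \right)}} = \frac{1}{-9263 + \left(58 - 79\right)} = \frac{1}{-9263 - 21} = \frac{1}{-9284} = - \frac{1}{9284}$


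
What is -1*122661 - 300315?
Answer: -422976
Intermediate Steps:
-1*122661 - 300315 = -122661 - 300315 = -422976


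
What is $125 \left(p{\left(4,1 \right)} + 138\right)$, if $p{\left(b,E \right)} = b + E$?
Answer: $17875$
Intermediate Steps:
$p{\left(b,E \right)} = E + b$
$125 \left(p{\left(4,1 \right)} + 138\right) = 125 \left(\left(1 + 4\right) + 138\right) = 125 \left(5 + 138\right) = 125 \cdot 143 = 17875$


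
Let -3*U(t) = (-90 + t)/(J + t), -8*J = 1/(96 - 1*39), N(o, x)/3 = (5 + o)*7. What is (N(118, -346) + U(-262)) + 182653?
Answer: 22130647124/119473 ≈ 1.8524e+5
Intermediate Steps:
N(o, x) = 105 + 21*o (N(o, x) = 3*((5 + o)*7) = 3*(35 + 7*o) = 105 + 21*o)
J = -1/456 (J = -1/(8*(96 - 1*39)) = -1/(8*(96 - 39)) = -⅛/57 = -⅛*1/57 = -1/456 ≈ -0.0021930)
U(t) = -(-90 + t)/(3*(-1/456 + t))
(N(118, -346) + U(-262)) + 182653 = ((105 + 21*118) + 152*(90 - 1*(-262))/(-1 + 456*(-262))) + 182653 = ((105 + 2478) + 152*(90 + 262)/(-1 - 119472)) + 182653 = (2583 + 152*352/(-119473)) + 182653 = (2583 + 152*(-1/119473)*352) + 182653 = (2583 - 53504/119473) + 182653 = 308545255/119473 + 182653 = 22130647124/119473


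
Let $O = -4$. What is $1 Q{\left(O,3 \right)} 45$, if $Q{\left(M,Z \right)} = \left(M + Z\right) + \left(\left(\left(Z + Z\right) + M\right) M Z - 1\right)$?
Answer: $-1170$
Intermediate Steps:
$Q{\left(M,Z \right)} = -1 + M + Z + M Z \left(M + 2 Z\right)$ ($Q{\left(M,Z \right)} = \left(M + Z\right) + \left(\left(2 Z + M\right) M Z - 1\right) = \left(M + Z\right) + \left(\left(M + 2 Z\right) M Z - 1\right) = \left(M + Z\right) + \left(M \left(M + 2 Z\right) Z - 1\right) = \left(M + Z\right) + \left(M Z \left(M + 2 Z\right) - 1\right) = \left(M + Z\right) + \left(-1 + M Z \left(M + 2 Z\right)\right) = -1 + M + Z + M Z \left(M + 2 Z\right)$)
$1 Q{\left(O,3 \right)} 45 = 1 \left(-1 - 4 + 3 + 3 \left(-4\right)^{2} + 2 \left(-4\right) 3^{2}\right) 45 = 1 \left(-1 - 4 + 3 + 3 \cdot 16 + 2 \left(-4\right) 9\right) 45 = 1 \left(-1 - 4 + 3 + 48 - 72\right) 45 = 1 \left(-26\right) 45 = \left(-26\right) 45 = -1170$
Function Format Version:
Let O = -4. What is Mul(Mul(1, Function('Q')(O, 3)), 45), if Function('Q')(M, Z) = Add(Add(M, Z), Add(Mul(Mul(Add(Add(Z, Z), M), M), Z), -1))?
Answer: -1170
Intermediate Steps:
Function('Q')(M, Z) = Add(-1, M, Z, Mul(M, Z, Add(M, Mul(2, Z)))) (Function('Q')(M, Z) = Add(Add(M, Z), Add(Mul(Mul(Add(Mul(2, Z), M), M), Z), -1)) = Add(Add(M, Z), Add(Mul(Mul(Add(M, Mul(2, Z)), M), Z), -1)) = Add(Add(M, Z), Add(Mul(Mul(M, Add(M, Mul(2, Z))), Z), -1)) = Add(Add(M, Z), Add(Mul(M, Z, Add(M, Mul(2, Z))), -1)) = Add(Add(M, Z), Add(-1, Mul(M, Z, Add(M, Mul(2, Z))))) = Add(-1, M, Z, Mul(M, Z, Add(M, Mul(2, Z)))))
Mul(Mul(1, Function('Q')(O, 3)), 45) = Mul(Mul(1, Add(-1, -4, 3, Mul(3, Pow(-4, 2)), Mul(2, -4, Pow(3, 2)))), 45) = Mul(Mul(1, Add(-1, -4, 3, Mul(3, 16), Mul(2, -4, 9))), 45) = Mul(Mul(1, Add(-1, -4, 3, 48, -72)), 45) = Mul(Mul(1, -26), 45) = Mul(-26, 45) = -1170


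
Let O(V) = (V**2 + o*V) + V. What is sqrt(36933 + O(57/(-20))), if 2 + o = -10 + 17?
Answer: 31*sqrt(15369)/20 ≈ 192.16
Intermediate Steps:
o = 5 (o = -2 + (-10 + 17) = -2 + 7 = 5)
O(V) = V**2 + 6*V (O(V) = (V**2 + 5*V) + V = V**2 + 6*V)
sqrt(36933 + O(57/(-20))) = sqrt(36933 + (57/(-20))*(6 + 57/(-20))) = sqrt(36933 + (57*(-1/20))*(6 + 57*(-1/20))) = sqrt(36933 - 57*(6 - 57/20)/20) = sqrt(36933 - 57/20*63/20) = sqrt(36933 - 3591/400) = sqrt(14769609/400) = 31*sqrt(15369)/20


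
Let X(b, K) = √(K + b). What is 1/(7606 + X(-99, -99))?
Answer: 3803/28925717 - 3*I*√22/57851434 ≈ 0.00013147 - 2.4323e-7*I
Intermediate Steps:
1/(7606 + X(-99, -99)) = 1/(7606 + √(-99 - 99)) = 1/(7606 + √(-198)) = 1/(7606 + 3*I*√22)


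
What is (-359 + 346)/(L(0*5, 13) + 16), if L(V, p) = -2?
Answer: -13/14 ≈ -0.92857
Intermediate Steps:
(-359 + 346)/(L(0*5, 13) + 16) = (-359 + 346)/(-2 + 16) = -13/14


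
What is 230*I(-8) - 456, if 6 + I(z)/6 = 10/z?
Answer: -10461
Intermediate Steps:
I(z) = -36 + 60/z (I(z) = -36 + 6*(10/z) = -36 + 60/z)
230*I(-8) - 456 = 230*(-36 + 60/(-8)) - 456 = 230*(-36 + 60*(-⅛)) - 456 = 230*(-36 - 15/2) - 456 = 230*(-87/2) - 456 = -10005 - 456 = -10461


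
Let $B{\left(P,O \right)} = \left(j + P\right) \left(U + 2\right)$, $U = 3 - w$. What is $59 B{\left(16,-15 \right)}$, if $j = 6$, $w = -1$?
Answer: $7788$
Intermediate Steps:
$U = 4$ ($U = 3 - -1 = 3 + 1 = 4$)
$B{\left(P,O \right)} = 36 + 6 P$ ($B{\left(P,O \right)} = \left(6 + P\right) \left(4 + 2\right) = \left(6 + P\right) 6 = 36 + 6 P$)
$59 B{\left(16,-15 \right)} = 59 \left(36 + 6 \cdot 16\right) = 59 \left(36 + 96\right) = 59 \cdot 132 = 7788$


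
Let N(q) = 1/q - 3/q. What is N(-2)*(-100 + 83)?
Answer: -17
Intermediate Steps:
N(q) = -2/q (N(q) = 1/q - 3/q = -2/q)
N(-2)*(-100 + 83) = (-2/(-2))*(-100 + 83) = -2*(-1/2)*(-17) = 1*(-17) = -17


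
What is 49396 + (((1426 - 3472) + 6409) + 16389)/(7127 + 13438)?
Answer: 1015849492/20565 ≈ 49397.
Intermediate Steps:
49396 + (((1426 - 3472) + 6409) + 16389)/(7127 + 13438) = 49396 + ((-2046 + 6409) + 16389)/20565 = 49396 + (4363 + 16389)*(1/20565) = 49396 + 20752*(1/20565) = 49396 + 20752/20565 = 1015849492/20565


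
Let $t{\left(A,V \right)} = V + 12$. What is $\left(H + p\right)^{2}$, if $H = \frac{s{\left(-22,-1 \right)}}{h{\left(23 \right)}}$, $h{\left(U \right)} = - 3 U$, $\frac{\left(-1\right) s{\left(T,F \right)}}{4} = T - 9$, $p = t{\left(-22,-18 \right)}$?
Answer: $\frac{289444}{4761} \approx 60.795$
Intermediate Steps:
$t{\left(A,V \right)} = 12 + V$
$p = -6$ ($p = 12 - 18 = -6$)
$s{\left(T,F \right)} = 36 - 4 T$ ($s{\left(T,F \right)} = - 4 \left(T - 9\right) = - 4 \left(-9 + T\right) = 36 - 4 T$)
$H = - \frac{124}{69}$ ($H = \frac{36 - -88}{\left(-3\right) 23} = \frac{36 + 88}{-69} = 124 \left(- \frac{1}{69}\right) = - \frac{124}{69} \approx -1.7971$)
$\left(H + p\right)^{2} = \left(- \frac{124}{69} - 6\right)^{2} = \left(- \frac{538}{69}\right)^{2} = \frac{289444}{4761}$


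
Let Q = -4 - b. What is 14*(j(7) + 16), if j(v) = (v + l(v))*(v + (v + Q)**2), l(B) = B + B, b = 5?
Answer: 3458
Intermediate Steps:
l(B) = 2*B
Q = -9 (Q = -4 - 1*5 = -4 - 5 = -9)
j(v) = 3*v*(v + (-9 + v)**2) (j(v) = (v + 2*v)*(v + (v - 9)**2) = (3*v)*(v + (-9 + v)**2) = 3*v*(v + (-9 + v)**2))
14*(j(7) + 16) = 14*(3*7*(7 + (-9 + 7)**2) + 16) = 14*(3*7*(7 + (-2)**2) + 16) = 14*(3*7*(7 + 4) + 16) = 14*(3*7*11 + 16) = 14*(231 + 16) = 14*247 = 3458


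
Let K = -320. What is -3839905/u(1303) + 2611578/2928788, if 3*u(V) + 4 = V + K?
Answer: -189529473711/16108334 ≈ -11766.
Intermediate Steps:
u(V) = -108 + V/3 (u(V) = -4/3 + (V - 320)/3 = -4/3 + (-320 + V)/3 = -4/3 + (-320/3 + V/3) = -108 + V/3)
-3839905/u(1303) + 2611578/2928788 = -3839905/(-108 + (⅓)*1303) + 2611578/2928788 = -3839905/(-108 + 1303/3) + 2611578*(1/2928788) = -3839905/979/3 + 1305789/1464394 = -3839905*3/979 + 1305789/1464394 = -129435/11 + 1305789/1464394 = -189529473711/16108334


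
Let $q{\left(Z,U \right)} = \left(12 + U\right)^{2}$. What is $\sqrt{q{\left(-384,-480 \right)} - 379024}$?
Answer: $400 i \approx 400.0 i$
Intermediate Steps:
$\sqrt{q{\left(-384,-480 \right)} - 379024} = \sqrt{\left(12 - 480\right)^{2} - 379024} = \sqrt{\left(-468\right)^{2} - 379024} = \sqrt{219024 - 379024} = \sqrt{-160000} = 400 i$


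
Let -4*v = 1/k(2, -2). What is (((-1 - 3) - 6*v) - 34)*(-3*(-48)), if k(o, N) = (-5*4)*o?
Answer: -27387/5 ≈ -5477.4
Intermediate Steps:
k(o, N) = -20*o
v = 1/160 (v = -1/(4*((-20*2))) = -1/4/(-40) = -1/4*(-1/40) = 1/160 ≈ 0.0062500)
(((-1 - 3) - 6*v) - 34)*(-3*(-48)) = (((-1 - 3) - 6*1/160) - 34)*(-3*(-48)) = ((-4 - 3/80) - 34)*144 = (-323/80 - 34)*144 = -3043/80*144 = -27387/5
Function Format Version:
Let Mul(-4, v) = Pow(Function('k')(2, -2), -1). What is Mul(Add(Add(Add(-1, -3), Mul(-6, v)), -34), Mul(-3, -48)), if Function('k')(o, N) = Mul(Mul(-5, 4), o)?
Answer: Rational(-27387, 5) ≈ -5477.4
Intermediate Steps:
Function('k')(o, N) = Mul(-20, o)
v = Rational(1, 160) (v = Mul(Rational(-1, 4), Pow(Mul(-20, 2), -1)) = Mul(Rational(-1, 4), Pow(-40, -1)) = Mul(Rational(-1, 4), Rational(-1, 40)) = Rational(1, 160) ≈ 0.0062500)
Mul(Add(Add(Add(-1, -3), Mul(-6, v)), -34), Mul(-3, -48)) = Mul(Add(Add(Add(-1, -3), Mul(-6, Rational(1, 160))), -34), Mul(-3, -48)) = Mul(Add(Add(-4, Rational(-3, 80)), -34), 144) = Mul(Add(Rational(-323, 80), -34), 144) = Mul(Rational(-3043, 80), 144) = Rational(-27387, 5)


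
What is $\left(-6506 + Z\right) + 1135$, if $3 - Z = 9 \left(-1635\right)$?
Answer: $9347$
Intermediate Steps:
$Z = 14718$ ($Z = 3 - 9 \left(-1635\right) = 3 - -14715 = 3 + 14715 = 14718$)
$\left(-6506 + Z\right) + 1135 = \left(-6506 + 14718\right) + 1135 = 8212 + 1135 = 9347$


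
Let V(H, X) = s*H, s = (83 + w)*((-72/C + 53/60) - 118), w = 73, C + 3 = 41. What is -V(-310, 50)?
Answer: -109352438/19 ≈ -5.7554e+6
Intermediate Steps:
C = 38 (C = -3 + 41 = 38)
s = -1763749/95 (s = (83 + 73)*((-72/38 + 53/60) - 118) = 156*((-72*1/38 + 53*(1/60)) - 118) = 156*((-36/19 + 53/60) - 118) = 156*(-1153/1140 - 118) = 156*(-135673/1140) = -1763749/95 ≈ -18566.)
V(H, X) = -1763749*H/95
-V(-310, 50) = -(-1763749)*(-310)/95 = -1*109352438/19 = -109352438/19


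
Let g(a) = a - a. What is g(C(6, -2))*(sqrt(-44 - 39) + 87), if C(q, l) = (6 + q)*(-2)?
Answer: 0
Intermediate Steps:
C(q, l) = -12 - 2*q
g(a) = 0
g(C(6, -2))*(sqrt(-44 - 39) + 87) = 0*(sqrt(-44 - 39) + 87) = 0*(sqrt(-83) + 87) = 0*(I*sqrt(83) + 87) = 0*(87 + I*sqrt(83)) = 0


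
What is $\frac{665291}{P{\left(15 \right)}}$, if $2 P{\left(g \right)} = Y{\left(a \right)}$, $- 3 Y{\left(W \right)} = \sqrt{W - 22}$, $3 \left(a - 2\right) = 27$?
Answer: $362886 i \sqrt{11} \approx 1.2036 \cdot 10^{6} i$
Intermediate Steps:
$a = 11$ ($a = 2 + \frac{1}{3} \cdot 27 = 2 + 9 = 11$)
$Y{\left(W \right)} = - \frac{\sqrt{-22 + W}}{3}$ ($Y{\left(W \right)} = - \frac{\sqrt{W - 22}}{3} = - \frac{\sqrt{-22 + W}}{3}$)
$P{\left(g \right)} = - \frac{i \sqrt{11}}{6}$ ($P{\left(g \right)} = \frac{\left(- \frac{1}{3}\right) \sqrt{-22 + 11}}{2} = \frac{\left(- \frac{1}{3}\right) \sqrt{-11}}{2} = \frac{\left(- \frac{1}{3}\right) i \sqrt{11}}{2} = - \frac{i \sqrt{11}}{6}$)
$\frac{665291}{P{\left(15 \right)}} = \frac{665291}{\left(- \frac{1}{6}\right) i \sqrt{11}} = 665291 \frac{6 i \sqrt{11}}{11} = 362886 i \sqrt{11}$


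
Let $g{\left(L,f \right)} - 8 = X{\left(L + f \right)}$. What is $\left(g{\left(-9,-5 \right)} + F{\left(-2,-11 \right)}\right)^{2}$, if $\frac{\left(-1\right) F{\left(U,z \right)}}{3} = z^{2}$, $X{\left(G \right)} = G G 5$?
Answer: $390625$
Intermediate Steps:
$X{\left(G \right)} = 5 G^{2}$ ($X{\left(G \right)} = G^{2} \cdot 5 = 5 G^{2}$)
$F{\left(U,z \right)} = - 3 z^{2}$
$g{\left(L,f \right)} = 8 + 5 \left(L + f\right)^{2}$
$\left(g{\left(-9,-5 \right)} + F{\left(-2,-11 \right)}\right)^{2} = \left(\left(8 + 5 \left(-9 - 5\right)^{2}\right) - 3 \left(-11\right)^{2}\right)^{2} = \left(\left(8 + 5 \left(-14\right)^{2}\right) - 363\right)^{2} = \left(\left(8 + 5 \cdot 196\right) - 363\right)^{2} = \left(\left(8 + 980\right) - 363\right)^{2} = \left(988 - 363\right)^{2} = 625^{2} = 390625$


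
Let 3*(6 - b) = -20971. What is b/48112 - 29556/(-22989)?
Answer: 16317907/11402544 ≈ 1.4311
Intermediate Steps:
b = 20989/3 (b = 6 - ⅓*(-20971) = 6 + 20971/3 = 20989/3 ≈ 6996.3)
b/48112 - 29556/(-22989) = (20989/3)/48112 - 29556/(-22989) = (20989/3)*(1/48112) - 29556*(-1/22989) = 20989/144336 + 9852/7663 = 16317907/11402544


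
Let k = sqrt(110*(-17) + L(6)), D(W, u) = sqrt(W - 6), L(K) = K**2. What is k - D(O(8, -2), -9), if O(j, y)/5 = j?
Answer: -sqrt(34) + I*sqrt(1834) ≈ -5.831 + 42.825*I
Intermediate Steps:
O(j, y) = 5*j
D(W, u) = sqrt(-6 + W)
k = I*sqrt(1834) (k = sqrt(110*(-17) + 6**2) = sqrt(-1870 + 36) = sqrt(-1834) = I*sqrt(1834) ≈ 42.825*I)
k - D(O(8, -2), -9) = I*sqrt(1834) - sqrt(-6 + 5*8) = I*sqrt(1834) - sqrt(-6 + 40) = I*sqrt(1834) - sqrt(34) = -sqrt(34) + I*sqrt(1834)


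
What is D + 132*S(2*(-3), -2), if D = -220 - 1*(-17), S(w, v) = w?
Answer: -995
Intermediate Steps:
D = -203 (D = -220 + 17 = -203)
D + 132*S(2*(-3), -2) = -203 + 132*(2*(-3)) = -203 + 132*(-6) = -203 - 792 = -995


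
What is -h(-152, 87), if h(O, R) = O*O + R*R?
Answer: -30673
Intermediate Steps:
h(O, R) = O² + R²
-h(-152, 87) = -((-152)² + 87²) = -(23104 + 7569) = -1*30673 = -30673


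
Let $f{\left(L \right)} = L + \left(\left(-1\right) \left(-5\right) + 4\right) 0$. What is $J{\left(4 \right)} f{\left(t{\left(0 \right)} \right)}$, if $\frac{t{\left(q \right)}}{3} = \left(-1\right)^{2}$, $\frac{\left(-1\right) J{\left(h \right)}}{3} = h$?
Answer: $-36$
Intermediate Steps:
$J{\left(h \right)} = - 3 h$
$t{\left(q \right)} = 3$ ($t{\left(q \right)} = 3 \left(-1\right)^{2} = 3 \cdot 1 = 3$)
$f{\left(L \right)} = L$ ($f{\left(L \right)} = L + \left(5 + 4\right) 0 = L + 9 \cdot 0 = L + 0 = L$)
$J{\left(4 \right)} f{\left(t{\left(0 \right)} \right)} = \left(-3\right) 4 \cdot 3 = \left(-12\right) 3 = -36$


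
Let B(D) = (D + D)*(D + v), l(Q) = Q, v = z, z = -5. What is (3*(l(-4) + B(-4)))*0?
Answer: 0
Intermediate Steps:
v = -5
B(D) = 2*D*(-5 + D) (B(D) = (D + D)*(D - 5) = (2*D)*(-5 + D) = 2*D*(-5 + D))
(3*(l(-4) + B(-4)))*0 = (3*(-4 + 2*(-4)*(-5 - 4)))*0 = (3*(-4 + 2*(-4)*(-9)))*0 = (3*(-4 + 72))*0 = (3*68)*0 = 204*0 = 0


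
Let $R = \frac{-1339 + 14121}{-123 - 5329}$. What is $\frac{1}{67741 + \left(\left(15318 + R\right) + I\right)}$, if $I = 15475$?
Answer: $\frac{2726}{268597293} \approx 1.0149 \cdot 10^{-5}$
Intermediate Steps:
$R = - \frac{6391}{2726}$ ($R = \frac{12782}{-5452} = 12782 \left(- \frac{1}{5452}\right) = - \frac{6391}{2726} \approx -2.3445$)
$\frac{1}{67741 + \left(\left(15318 + R\right) + I\right)} = \frac{1}{67741 + \left(\left(15318 - \frac{6391}{2726}\right) + 15475\right)} = \frac{1}{67741 + \left(\frac{41750477}{2726} + 15475\right)} = \frac{1}{67741 + \frac{83935327}{2726}} = \frac{1}{\frac{268597293}{2726}} = \frac{2726}{268597293}$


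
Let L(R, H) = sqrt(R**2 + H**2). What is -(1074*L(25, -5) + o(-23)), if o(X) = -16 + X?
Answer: 39 - 5370*sqrt(26) ≈ -27343.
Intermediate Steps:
L(R, H) = sqrt(H**2 + R**2)
-(1074*L(25, -5) + o(-23)) = -(1074*sqrt((-5)**2 + 25**2) + (-16 - 23)) = -(1074*sqrt(25 + 625) - 39) = -(1074*sqrt(650) - 39) = -(1074*(5*sqrt(26)) - 39) = -(5370*sqrt(26) - 39) = -(-39 + 5370*sqrt(26)) = 39 - 5370*sqrt(26)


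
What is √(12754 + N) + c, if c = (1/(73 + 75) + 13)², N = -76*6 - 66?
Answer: 3705625/21904 + 2*√3058 ≈ 279.77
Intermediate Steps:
N = -522 (N = -456 - 66 = -522)
c = 3705625/21904 (c = (1/148 + 13)² = (1925/148)² = 3705625/21904 ≈ 169.18)
√(12754 + N) + c = √(12754 - 522) + 3705625/21904 = √12232 + 3705625/21904 = 2*√3058 + 3705625/21904 = 3705625/21904 + 2*√3058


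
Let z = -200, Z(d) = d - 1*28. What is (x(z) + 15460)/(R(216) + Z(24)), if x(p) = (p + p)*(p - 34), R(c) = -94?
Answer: -7790/7 ≈ -1112.9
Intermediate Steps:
Z(d) = -28 + d (Z(d) = d - 28 = -28 + d)
x(p) = 2*p*(-34 + p) (x(p) = (2*p)*(-34 + p) = 2*p*(-34 + p))
(x(z) + 15460)/(R(216) + Z(24)) = (2*(-200)*(-34 - 200) + 15460)/(-94 + (-28 + 24)) = (2*(-200)*(-234) + 15460)/(-94 - 4) = (93600 + 15460)/(-98) = 109060*(-1/98) = -7790/7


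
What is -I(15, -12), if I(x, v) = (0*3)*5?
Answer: 0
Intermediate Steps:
I(x, v) = 0 (I(x, v) = 0*5 = 0)
-I(15, -12) = -1*0 = 0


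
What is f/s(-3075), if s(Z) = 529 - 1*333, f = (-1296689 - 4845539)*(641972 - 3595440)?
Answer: 647888351668/7 ≈ 9.2555e+10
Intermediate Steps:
f = 18140873846704 (f = -6142228*(-2953468) = 18140873846704)
s(Z) = 196 (s(Z) = 529 - 333 = 196)
f/s(-3075) = 18140873846704/196 = 18140873846704*(1/196) = 647888351668/7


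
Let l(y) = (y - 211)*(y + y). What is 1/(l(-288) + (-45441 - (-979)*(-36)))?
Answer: 1/206739 ≈ 4.8370e-6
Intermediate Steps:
l(y) = 2*y*(-211 + y) (l(y) = (-211 + y)*(2*y) = 2*y*(-211 + y))
1/(l(-288) + (-45441 - (-979)*(-36))) = 1/(2*(-288)*(-211 - 288) + (-45441 - (-979)*(-36))) = 1/(2*(-288)*(-499) + (-45441 - 1*35244)) = 1/(287424 + (-45441 - 35244)) = 1/(287424 - 80685) = 1/206739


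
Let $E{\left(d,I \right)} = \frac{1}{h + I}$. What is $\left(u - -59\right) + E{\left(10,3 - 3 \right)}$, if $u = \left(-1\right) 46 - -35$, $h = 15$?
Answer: $\frac{721}{15} \approx 48.067$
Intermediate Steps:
$u = -11$ ($u = -46 + 35 = -11$)
$E{\left(d,I \right)} = \frac{1}{15 + I}$
$\left(u - -59\right) + E{\left(10,3 - 3 \right)} = \left(-11 - -59\right) + \frac{1}{15 + \left(3 - 3\right)} = \left(-11 + 59\right) + \frac{1}{15 + \left(3 - 3\right)} = 48 + \frac{1}{15 + 0} = 48 + \frac{1}{15} = \frac{721}{15}$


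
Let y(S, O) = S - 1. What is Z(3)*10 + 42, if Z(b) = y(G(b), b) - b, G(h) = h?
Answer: 32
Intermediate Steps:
y(S, O) = -1 + S
Z(b) = -1 (Z(b) = (-1 + b) - b = -1)
Z(3)*10 + 42 = -1*10 + 42 = -10 + 42 = 32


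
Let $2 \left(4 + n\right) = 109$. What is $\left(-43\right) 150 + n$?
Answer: $- \frac{12799}{2} \approx -6399.5$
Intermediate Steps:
$n = \frac{101}{2}$ ($n = -4 + \frac{1}{2} \cdot 109 = -4 + \frac{109}{2} = \frac{101}{2} \approx 50.5$)
$\left(-43\right) 150 + n = \left(-43\right) 150 + \frac{101}{2} = -6450 + \frac{101}{2} = - \frac{12799}{2}$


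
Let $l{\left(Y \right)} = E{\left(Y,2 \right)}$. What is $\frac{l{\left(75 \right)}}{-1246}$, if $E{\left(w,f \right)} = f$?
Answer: $- \frac{1}{623} \approx -0.0016051$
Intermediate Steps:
$l{\left(Y \right)} = 2$
$\frac{l{\left(75 \right)}}{-1246} = \frac{2}{-1246} = 2 \left(- \frac{1}{1246}\right) = - \frac{1}{623}$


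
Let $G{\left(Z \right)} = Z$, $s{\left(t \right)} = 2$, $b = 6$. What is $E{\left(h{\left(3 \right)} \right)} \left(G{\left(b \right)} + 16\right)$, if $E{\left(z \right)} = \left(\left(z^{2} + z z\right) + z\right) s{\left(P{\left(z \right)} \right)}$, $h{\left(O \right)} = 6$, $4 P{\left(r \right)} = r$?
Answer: $3432$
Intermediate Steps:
$P{\left(r \right)} = \frac{r}{4}$
$E{\left(z \right)} = 2 z + 4 z^{2}$ ($E{\left(z \right)} = \left(\left(z^{2} + z z\right) + z\right) 2 = \left(\left(z^{2} + z^{2}\right) + z\right) 2 = \left(2 z^{2} + z\right) 2 = \left(z + 2 z^{2}\right) 2 = 2 z + 4 z^{2}$)
$E{\left(h{\left(3 \right)} \right)} \left(G{\left(b \right)} + 16\right) = 2 \cdot 6 \left(1 + 2 \cdot 6\right) \left(6 + 16\right) = 2 \cdot 6 \left(1 + 12\right) 22 = 2 \cdot 6 \cdot 13 \cdot 22 = 156 \cdot 22 = 3432$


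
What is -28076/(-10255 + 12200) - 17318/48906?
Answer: -703384183/47561085 ≈ -14.789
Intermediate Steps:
-28076/(-10255 + 12200) - 17318/48906 = -28076/1945 - 17318*1/48906 = -28076*1/1945 - 8659/24453 = -28076/1945 - 8659/24453 = -703384183/47561085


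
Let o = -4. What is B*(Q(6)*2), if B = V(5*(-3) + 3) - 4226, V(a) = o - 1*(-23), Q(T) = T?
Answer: -50484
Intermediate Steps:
V(a) = 19 (V(a) = -4 - 1*(-23) = -4 + 23 = 19)
B = -4207 (B = 19 - 4226 = -4207)
B*(Q(6)*2) = -25242*2 = -4207*12 = -50484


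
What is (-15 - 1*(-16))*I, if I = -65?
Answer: -65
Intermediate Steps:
(-15 - 1*(-16))*I = (-15 - 1*(-16))*(-65) = (-15 + 16)*(-65) = 1*(-65) = -65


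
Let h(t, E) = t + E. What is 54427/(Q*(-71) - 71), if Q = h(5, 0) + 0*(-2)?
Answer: -54427/426 ≈ -127.76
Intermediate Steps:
h(t, E) = E + t
Q = 5 (Q = (0 + 5) + 0*(-2) = 5 + 0 = 5)
54427/(Q*(-71) - 71) = 54427/(5*(-71) - 71) = 54427/(-355 - 71) = 54427/(-426) = 54427*(-1/426) = -54427/426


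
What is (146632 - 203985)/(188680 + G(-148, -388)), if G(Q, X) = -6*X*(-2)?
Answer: -57353/184024 ≈ -0.31166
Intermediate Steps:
G(Q, X) = 12*X
(146632 - 203985)/(188680 + G(-148, -388)) = (146632 - 203985)/(188680 + 12*(-388)) = -57353/(188680 - 4656) = -57353/184024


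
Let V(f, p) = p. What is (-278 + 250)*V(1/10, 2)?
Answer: -56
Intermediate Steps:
(-278 + 250)*V(1/10, 2) = (-278 + 250)*2 = -28*2 = -56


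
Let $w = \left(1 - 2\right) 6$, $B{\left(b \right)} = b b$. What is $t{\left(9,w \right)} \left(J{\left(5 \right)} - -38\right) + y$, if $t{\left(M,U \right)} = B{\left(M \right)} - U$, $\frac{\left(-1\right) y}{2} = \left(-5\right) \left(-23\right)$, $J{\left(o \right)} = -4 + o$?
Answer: $3163$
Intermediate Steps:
$y = -230$ ($y = - 2 \left(\left(-5\right) \left(-23\right)\right) = \left(-2\right) 115 = -230$)
$B{\left(b \right)} = b^{2}$
$w = -6$ ($w = \left(-1\right) 6 = -6$)
$t{\left(M,U \right)} = M^{2} - U$
$t{\left(9,w \right)} \left(J{\left(5 \right)} - -38\right) + y = \left(9^{2} - -6\right) \left(\left(-4 + 5\right) - -38\right) - 230 = \left(81 + 6\right) \left(1 + 38\right) - 230 = 87 \cdot 39 - 230 = 3393 - 230 = 3163$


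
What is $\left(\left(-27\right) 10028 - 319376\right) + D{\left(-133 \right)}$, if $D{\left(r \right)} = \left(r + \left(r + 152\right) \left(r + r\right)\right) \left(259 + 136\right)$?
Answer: $-2638997$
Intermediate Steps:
$D{\left(r \right)} = 395 r + 790 r \left(152 + r\right)$ ($D{\left(r \right)} = \left(r + \left(152 + r\right) 2 r\right) 395 = \left(r + 2 r \left(152 + r\right)\right) 395 = 395 r + 790 r \left(152 + r\right)$)
$\left(\left(-27\right) 10028 - 319376\right) + D{\left(-133 \right)} = \left(\left(-27\right) 10028 - 319376\right) + 395 \left(-133\right) \left(305 + 2 \left(-133\right)\right) = \left(-270756 - 319376\right) + 395 \left(-133\right) \left(305 - 266\right) = \left(-270756 - 319376\right) + 395 \left(-133\right) 39 = -590132 - 2048865 = -2638997$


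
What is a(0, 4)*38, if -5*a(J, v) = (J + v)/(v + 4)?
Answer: -19/5 ≈ -3.8000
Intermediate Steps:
a(J, v) = -(J + v)/(5*(4 + v)) (a(J, v) = -(J + v)/(5*(v + 4)) = -(J + v)/(5*(4 + v)))
a(0, 4)*38 = ((-1*0 - 1*4)/(5*(4 + 4)))*38 = ((⅕)*(0 - 4)/8)*38 = ((⅕)*(⅛)*(-4))*38 = -⅒*38 = -19/5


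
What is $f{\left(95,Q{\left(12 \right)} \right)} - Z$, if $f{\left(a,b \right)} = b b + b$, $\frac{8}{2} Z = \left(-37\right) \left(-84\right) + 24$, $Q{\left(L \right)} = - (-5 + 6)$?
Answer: $-783$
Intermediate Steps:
$Q{\left(L \right)} = -1$ ($Q{\left(L \right)} = \left(-1\right) 1 = -1$)
$Z = 783$ ($Z = \frac{\left(-37\right) \left(-84\right) + 24}{4} = \frac{3108 + 24}{4} = \frac{1}{4} \cdot 3132 = 783$)
$f{\left(a,b \right)} = b + b^{2}$ ($f{\left(a,b \right)} = b^{2} + b = b + b^{2}$)
$f{\left(95,Q{\left(12 \right)} \right)} - Z = - (1 - 1) - 783 = \left(-1\right) 0 - 783 = 0 - 783 = -783$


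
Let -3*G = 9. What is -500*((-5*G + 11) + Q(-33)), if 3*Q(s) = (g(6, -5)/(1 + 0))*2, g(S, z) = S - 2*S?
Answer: -11000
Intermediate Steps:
G = -3 (G = -⅓*9 = -3)
g(S, z) = -S
Q(s) = -4 (Q(s) = (((-1*6)/(1 + 0))*2)/3 = (-6/1*2)/3 = (-6*1*2)/3 = (-6*2)/3 = (⅓)*(-12) = -4)
-500*((-5*G + 11) + Q(-33)) = -500*((-5*(-3) + 11) - 4) = -500*((15 + 11) - 4) = -500*(26 - 4) = -500*22 = -11000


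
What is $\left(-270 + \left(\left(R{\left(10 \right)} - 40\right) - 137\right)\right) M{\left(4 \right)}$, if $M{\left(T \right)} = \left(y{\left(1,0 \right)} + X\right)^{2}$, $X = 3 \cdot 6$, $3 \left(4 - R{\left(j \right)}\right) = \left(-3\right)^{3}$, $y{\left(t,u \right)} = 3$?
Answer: $-191394$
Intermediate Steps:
$R{\left(j \right)} = 13$ ($R{\left(j \right)} = 4 - \frac{\left(-3\right)^{3}}{3} = 4 - -9 = 4 + 9 = 13$)
$X = 18$
$M{\left(T \right)} = 441$ ($M{\left(T \right)} = \left(3 + 18\right)^{2} = 21^{2} = 441$)
$\left(-270 + \left(\left(R{\left(10 \right)} - 40\right) - 137\right)\right) M{\left(4 \right)} = \left(-270 + \left(\left(13 - 40\right) - 137\right)\right) 441 = \left(-270 - 164\right) 441 = \left(-434\right) 441 = -191394$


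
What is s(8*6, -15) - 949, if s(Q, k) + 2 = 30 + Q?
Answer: -873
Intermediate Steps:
s(Q, k) = 28 + Q (s(Q, k) = -2 + (30 + Q) = 28 + Q)
s(8*6, -15) - 949 = (28 + 8*6) - 949 = (28 + 48) - 949 = 76 - 949 = -873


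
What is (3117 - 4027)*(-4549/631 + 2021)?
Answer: -1156338820/631 ≈ -1.8326e+6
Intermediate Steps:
(3117 - 4027)*(-4549/631 + 2021) = -910*(-4549*1/631 + 2021) = -910*(-4549/631 + 2021) = -910*1270702/631 = -1156338820/631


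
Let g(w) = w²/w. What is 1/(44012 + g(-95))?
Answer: 1/43917 ≈ 2.2770e-5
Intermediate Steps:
g(w) = w
1/(44012 + g(-95)) = 1/(44012 - 95) = 1/43917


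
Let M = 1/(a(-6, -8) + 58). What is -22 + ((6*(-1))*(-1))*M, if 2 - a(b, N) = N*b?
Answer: -43/2 ≈ -21.500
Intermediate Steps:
a(b, N) = 2 - N*b
M = 1/12 (M = 1/((2 - 1*(-8)*(-6)) + 58) = 1/((2 - 48) + 58) = 1/(-46 + 58) = 1/12 ≈ 0.083333)
-22 + ((6*(-1))*(-1))*M = -22 + ((6*(-1))*(-1))*(1/12) = -22 - 6*(-1)*(1/12) = -22 + 6*(1/12) = -22 + ½ = -43/2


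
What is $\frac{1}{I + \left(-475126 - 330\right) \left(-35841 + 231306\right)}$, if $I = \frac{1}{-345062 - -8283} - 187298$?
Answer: $- \frac{336779}{31298621813957303} \approx -1.076 \cdot 10^{-11}$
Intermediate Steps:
$I = - \frac{63078033143}{336779}$ ($I = \frac{1}{-345062 + \left(-341 + 8624\right)} - 187298 = \frac{1}{-345062 + 8283} - 187298 = \frac{1}{-336779} - 187298 = - \frac{1}{336779} - 187298 = - \frac{63078033143}{336779} \approx -1.873 \cdot 10^{5}$)
$\frac{1}{I + \left(-475126 - 330\right) \left(-35841 + 231306\right)} = \frac{1}{- \frac{63078033143}{336779} + \left(-475126 - 330\right) \left(-35841 + 231306\right)} = \frac{1}{- \frac{63078033143}{336779} - 92935007040} = \frac{1}{- \frac{31298621813957303}{336779}} = - \frac{336779}{31298621813957303}$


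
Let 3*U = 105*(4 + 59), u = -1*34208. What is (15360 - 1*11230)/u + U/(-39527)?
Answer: -119337575/676069808 ≈ -0.17652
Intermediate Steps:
u = -34208
U = 2205 (U = (105*(4 + 59))/3 = (105*63)/3 = (⅓)*6615 = 2205)
(15360 - 1*11230)/u + U/(-39527) = (15360 - 1*11230)/(-34208) + 2205/(-39527) = (15360 - 11230)*(-1/34208) + 2205*(-1/39527) = 4130*(-1/34208) - 2205/39527 = -2065/17104 - 2205/39527 = -119337575/676069808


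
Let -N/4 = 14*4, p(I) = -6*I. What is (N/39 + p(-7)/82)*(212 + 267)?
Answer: -4006835/1599 ≈ -2505.8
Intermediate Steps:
N = -224 (N = -56*4 = -4*56 = -224)
(N/39 + p(-7)/82)*(212 + 267) = (-224/39 - 6*(-7)/82)*(212 + 267) = (-224*1/39 + 42*(1/82))*479 = (-224/39 + 21/41)*479 = -8365/1599*479 = -4006835/1599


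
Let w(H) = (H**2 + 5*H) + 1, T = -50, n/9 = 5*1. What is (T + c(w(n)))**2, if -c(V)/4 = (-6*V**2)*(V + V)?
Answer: 299733610205307058704004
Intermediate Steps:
n = 45 (n = 9*(5*1) = 9*5 = 45)
w(H) = 1 + H**2 + 5*H
c(V) = 48*V**3 (c(V) = -4*(-6*V**2)*(V + V) = -4*(-6*V**2)*2*V = -(-48)*V**3 = 48*V**3)
(T + c(w(n)))**2 = (-50 + 48*(1 + 45**2 + 5*45)**3)**2 = (-50 + 48*(1 + 2025 + 225)**3)**2 = (-50 + 48*2251**3)**2 = (-50 + 48*11405819251)**2 = (-50 + 547479324048)**2 = 547479323998**2 = 299733610205307058704004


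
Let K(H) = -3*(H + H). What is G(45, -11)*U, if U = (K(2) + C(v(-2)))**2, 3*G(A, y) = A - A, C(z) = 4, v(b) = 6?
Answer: 0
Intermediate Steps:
K(H) = -6*H
G(A, y) = 0 (G(A, y) = (A - A)/3 = (1/3)*0 = 0)
U = 64 (U = (-6*2 + 4)**2 = (-12 + 4)**2 = (-8)**2 = 64)
G(45, -11)*U = 0*64 = 0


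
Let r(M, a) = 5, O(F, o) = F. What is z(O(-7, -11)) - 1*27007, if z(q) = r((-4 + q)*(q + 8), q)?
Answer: -27002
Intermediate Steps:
z(q) = 5
z(O(-7, -11)) - 1*27007 = 5 - 1*27007 = 5 - 27007 = -27002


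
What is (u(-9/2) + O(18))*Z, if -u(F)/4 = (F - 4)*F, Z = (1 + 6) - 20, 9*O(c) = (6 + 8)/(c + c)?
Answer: 322127/162 ≈ 1988.4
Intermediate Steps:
O(c) = 7/(9*c) (O(c) = ((6 + 8)/(c + c))/9 = (14/((2*c)))/9 = (14*(1/(2*c)))/9 = (7/c)/9 = 7/(9*c))
Z = -13 (Z = 7 - 20 = -13)
u(F) = -4*F*(-4 + F) (u(F) = -4*(F - 4)*F = -4*(-4 + F)*F = -4*F*(-4 + F))
(u(-9/2) + O(18))*Z = (4*(-9/2)*(4 - (-9)/2) + (7/9)/18)*(-13) = (4*(-9*1/2)*(4 - (-9)/2) + (7/9)*(1/18))*(-13) = (4*(-9/2)*(4 - 1*(-9/2)) + 7/162)*(-13) = (4*(-9/2)*(4 + 9/2) + 7/162)*(-13) = (4*(-9/2)*(17/2) + 7/162)*(-13) = (-153 + 7/162)*(-13) = -24779/162*(-13) = 322127/162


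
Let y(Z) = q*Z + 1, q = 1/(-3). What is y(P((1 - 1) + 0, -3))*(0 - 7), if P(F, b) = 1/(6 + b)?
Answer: -56/9 ≈ -6.2222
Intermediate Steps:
q = -⅓ ≈ -0.33333
y(Z) = 1 - Z/3 (y(Z) = -Z/3 + 1 = 1 - Z/3)
y(P((1 - 1) + 0, -3))*(0 - 7) = (1 - 1/(3*(6 - 3)))*(0 - 7) = (1 - ⅓/3)*(-7) = (1 - ⅓*⅓)*(-7) = (1 - ⅑)*(-7) = (8/9)*(-7) = -56/9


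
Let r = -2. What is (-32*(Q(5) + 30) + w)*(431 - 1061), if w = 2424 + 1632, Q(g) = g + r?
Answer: -1890000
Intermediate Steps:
Q(g) = -2 + g (Q(g) = g - 2 = -2 + g)
w = 4056
(-32*(Q(5) + 30) + w)*(431 - 1061) = (-32*((-2 + 5) + 30) + 4056)*(431 - 1061) = (-32*(3 + 30) + 4056)*(-630) = (-32*33 + 4056)*(-630) = (-1056 + 4056)*(-630) = 3000*(-630) = -1890000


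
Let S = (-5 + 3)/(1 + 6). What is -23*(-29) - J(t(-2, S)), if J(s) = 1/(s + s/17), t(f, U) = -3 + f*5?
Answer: 156095/234 ≈ 667.07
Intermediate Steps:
S = -2/7 ≈ -0.28571
t(f, U) = -3 + 5*f
J(s) = 17/(18*s) (J(s) = 1/(s + s*(1/17)) = 1/(s + s/17) = 1/(18*s/17) = 17/(18*s))
-23*(-29) - J(t(-2, S)) = -23*(-29) - 17/(18*(-3 + 5*(-2))) = 667 - 17/(18*(-3 - 10)) = 667 - 17/(18*(-13)) = 667 - 17*(-1)/(18*13) = 667 - 1*(-17/234) = 667 + 17/234 = 156095/234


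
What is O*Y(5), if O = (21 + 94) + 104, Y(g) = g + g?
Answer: 2190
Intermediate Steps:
Y(g) = 2*g
O = 219 (O = 115 + 104 = 219)
O*Y(5) = 219*(2*5) = 219*10 = 2190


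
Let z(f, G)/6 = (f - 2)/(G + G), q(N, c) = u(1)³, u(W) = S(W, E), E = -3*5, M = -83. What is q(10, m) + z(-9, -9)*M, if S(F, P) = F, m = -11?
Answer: -910/3 ≈ -303.33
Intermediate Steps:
E = -15
u(W) = W
q(N, c) = 1 (q(N, c) = 1³ = 1)
z(f, G) = 3*(-2 + f)/G (z(f, G) = 6*((f - 2)/(G + G)) = 6*((-2 + f)/((2*G))) = 6*((-2 + f)*(1/(2*G))) = 6*((-2 + f)/(2*G)) = 3*(-2 + f)/G)
q(10, m) + z(-9, -9)*M = 1 + (3*(-2 - 9)/(-9))*(-83) = 1 + (3*(-⅑)*(-11))*(-83) = 1 + (11/3)*(-83) = 1 - 913/3 = -910/3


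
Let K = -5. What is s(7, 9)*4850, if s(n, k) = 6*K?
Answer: -145500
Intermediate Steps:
s(n, k) = -30 (s(n, k) = 6*(-5) = -30)
s(7, 9)*4850 = -30*4850 = -145500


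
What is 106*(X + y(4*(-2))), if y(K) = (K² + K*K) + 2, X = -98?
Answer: 3392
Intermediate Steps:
y(K) = 2 + 2*K² (y(K) = (K² + K²) + 2 = 2*K² + 2 = 2 + 2*K²)
106*(X + y(4*(-2))) = 106*(-98 + (2 + 2*(4*(-2))²)) = 106*(-98 + (2 + 2*(-8)²)) = 106*(-98 + (2 + 2*64)) = 106*(-98 + (2 + 128)) = 106*(-98 + 130) = 106*32 = 3392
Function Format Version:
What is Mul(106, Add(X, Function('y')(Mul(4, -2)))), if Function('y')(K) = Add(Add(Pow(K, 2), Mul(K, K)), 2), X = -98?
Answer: 3392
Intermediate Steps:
Function('y')(K) = Add(2, Mul(2, Pow(K, 2))) (Function('y')(K) = Add(Add(Pow(K, 2), Pow(K, 2)), 2) = Add(Mul(2, Pow(K, 2)), 2) = Add(2, Mul(2, Pow(K, 2))))
Mul(106, Add(X, Function('y')(Mul(4, -2)))) = Mul(106, Add(-98, Add(2, Mul(2, Pow(Mul(4, -2), 2))))) = Mul(106, Add(-98, Add(2, Mul(2, Pow(-8, 2))))) = Mul(106, Add(-98, Add(2, Mul(2, 64)))) = Mul(106, Add(-98, Add(2, 128))) = Mul(106, Add(-98, 130)) = Mul(106, 32) = 3392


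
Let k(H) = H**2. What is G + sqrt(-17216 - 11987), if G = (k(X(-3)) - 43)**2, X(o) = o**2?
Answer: 1444 + I*sqrt(29203) ≈ 1444.0 + 170.89*I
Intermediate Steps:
G = 1444 (G = (((-3)**2)**2 - 43)**2 = (9**2 - 43)**2 = (81 - 43)**2 = 38**2 = 1444)
G + sqrt(-17216 - 11987) = 1444 + sqrt(-17216 - 11987) = 1444 + sqrt(-29203) = 1444 + I*sqrt(29203)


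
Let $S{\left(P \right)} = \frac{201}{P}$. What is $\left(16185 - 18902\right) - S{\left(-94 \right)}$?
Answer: $- \frac{255197}{94} \approx -2714.9$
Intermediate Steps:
$\left(16185 - 18902\right) - S{\left(-94 \right)} = \left(16185 - 18902\right) - \frac{201}{-94} = \left(16185 - 18902\right) - 201 \left(- \frac{1}{94}\right) = -2717 - - \frac{201}{94} = -2717 + \frac{201}{94} = - \frac{255197}{94}$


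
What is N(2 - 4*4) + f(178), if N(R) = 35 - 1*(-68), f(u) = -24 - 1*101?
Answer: -22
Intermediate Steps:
f(u) = -125 (f(u) = -24 - 101 = -125)
N(R) = 103 (N(R) = 35 + 68 = 103)
N(2 - 4*4) + f(178) = 103 - 125 = -22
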